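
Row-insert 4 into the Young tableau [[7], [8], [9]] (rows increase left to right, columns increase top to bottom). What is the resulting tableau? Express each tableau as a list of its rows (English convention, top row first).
[[4], [7], [8], [9]]

In row 1, 4 replaces 7 (the leftmost entry greater than 4); 7 is bumped to row 2. In row 2, 7 replaces 8 (the leftmost entry greater than 7); 8 is bumped to row 3. In row 3, 8 replaces 9 (the leftmost entry greater than 8); 9 is bumped to row 4. 9 starts a new row 4. The new tableau is [[4], [7], [8], [9]].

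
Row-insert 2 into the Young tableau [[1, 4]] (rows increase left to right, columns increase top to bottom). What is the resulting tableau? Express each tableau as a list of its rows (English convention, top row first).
[[1, 2], [4]]

In row 1, 2 replaces 4 (the leftmost entry greater than 2); 4 is bumped to row 2. 4 starts a new row 2. The new tableau is [[1, 2], [4]].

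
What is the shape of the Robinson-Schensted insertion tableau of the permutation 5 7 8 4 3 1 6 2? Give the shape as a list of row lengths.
Row-insert each entry into an empty tableau.

After inserting 5: P = [[5]].
After inserting 7: P = [[5, 7]].
After inserting 8: P = [[5, 7, 8]].
After inserting 4: P = [[4, 7, 8], [5]].
After inserting 3: P = [[3, 7, 8], [4], [5]].
After inserting 1: P = [[1, 7, 8], [3], [4], [5]].
After inserting 6: P = [[1, 6, 8], [3, 7], [4], [5]].
After inserting 2: P = [[1, 2, 8], [3, 6], [4, 7], [5]].

The final insertion tableau P = [[1, 2, 8], [3, 6], [4, 7], [5]] has shape [3, 2, 2, 1].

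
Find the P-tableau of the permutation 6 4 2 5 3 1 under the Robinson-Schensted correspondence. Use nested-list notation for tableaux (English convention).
Insert 6: appended to row 1. P = [[6]].
Insert 4: 4 bumps 6 from row 1; 6 starts row 2. P = [[4], [6]].
Insert 2: 2 bumps 4 from row 1; 4 bumps 6 from row 2; 6 starts row 3. P = [[2], [4], [6]].
Insert 5: appended to row 1. P = [[2, 5], [4], [6]].
Insert 3: 3 bumps 5 from row 1; 5 appends to row 2. P = [[2, 3], [4, 5], [6]].
Insert 1: 1 bumps 2 from row 1; 2 bumps 4 from row 2; 4 bumps 6 from row 3; 6 starts row 4. P = [[1, 3], [2, 5], [4], [6]].

So P = [[1, 3], [2, 5], [4], [6]].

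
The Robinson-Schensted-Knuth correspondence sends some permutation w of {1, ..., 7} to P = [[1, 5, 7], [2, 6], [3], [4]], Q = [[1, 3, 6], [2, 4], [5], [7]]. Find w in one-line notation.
4 3 6 5 2 7 1

Reverse RSK: for i = n, n-1, ..., 1, locate i in Q, remove the corresponding corner cell from P, and reverse-bump its entry up through P; the value ejected from row 1 is w(i).

So w = 4 3 6 5 2 7 1.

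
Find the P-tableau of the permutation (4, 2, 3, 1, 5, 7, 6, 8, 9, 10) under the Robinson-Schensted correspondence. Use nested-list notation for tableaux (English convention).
P = [[1, 3, 5, 6, 8, 9, 10], [2, 7], [4]]

After inserting 4: P = [[4]].
After inserting 2: P = [[2], [4]].
After inserting 3: P = [[2, 3], [4]].
After inserting 1: P = [[1, 3], [2], [4]].
After inserting 5: P = [[1, 3, 5], [2], [4]].
After inserting 7: P = [[1, 3, 5, 7], [2], [4]].
After inserting 6: P = [[1, 3, 5, 6], [2, 7], [4]].
After inserting 8: P = [[1, 3, 5, 6, 8], [2, 7], [4]].
After inserting 9: P = [[1, 3, 5, 6, 8, 9], [2, 7], [4]].
After inserting 10: P = [[1, 3, 5, 6, 8, 9, 10], [2, 7], [4]].

So P = [[1, 3, 5, 6, 8, 9, 10], [2, 7], [4]].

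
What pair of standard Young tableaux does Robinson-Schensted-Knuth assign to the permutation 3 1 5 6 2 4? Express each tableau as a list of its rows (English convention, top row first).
P = [[1, 2, 4], [3, 5, 6]], Q = [[1, 3, 4], [2, 5, 6]]

Insert each entry of the permutation into P by Schensted row insertion, recording in Q the position of each new cell.

Insert 3: appended to row 1. P = [[3]].
Insert 1: 1 bumps 3 from row 1; 3 starts row 2. P = [[1], [3]].
Insert 5: appended to row 1. P = [[1, 5], [3]].
Insert 6: appended to row 1. P = [[1, 5, 6], [3]].
Insert 2: 2 bumps 5 from row 1; 5 appends to row 2. P = [[1, 2, 6], [3, 5]].
Insert 4: 4 bumps 6 from row 1; 6 appends to row 2. P = [[1, 2, 4], [3, 5, 6]].

So P = [[1, 2, 4], [3, 5, 6]], Q = [[1, 3, 4], [2, 5, 6]].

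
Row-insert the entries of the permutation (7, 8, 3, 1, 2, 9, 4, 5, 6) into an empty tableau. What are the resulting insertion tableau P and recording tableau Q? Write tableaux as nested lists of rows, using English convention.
Insert each entry of the permutation into P by Schensted row insertion, recording in Q the position of each new cell.

Insert 7: appended to row 1. P = [[7]], Q = [[1]].
Insert 8: appended to row 1. P = [[7, 8]], Q = [[1, 2]].
Insert 3: 3 bumps 7 from row 1; 7 starts row 2. P = [[3, 8], [7]], Q = [[1, 2], [3]].
Insert 1: 1 bumps 3 from row 1; 3 bumps 7 from row 2; 7 starts row 3. P = [[1, 8], [3], [7]], Q = [[1, 2], [3], [4]].
Insert 2: 2 bumps 8 from row 1; 8 appends to row 2. P = [[1, 2], [3, 8], [7]], Q = [[1, 2], [3, 5], [4]].
Insert 9: appended to row 1. P = [[1, 2, 9], [3, 8], [7]], Q = [[1, 2, 6], [3, 5], [4]].
Insert 4: 4 bumps 9 from row 1; 9 appends to row 2. P = [[1, 2, 4], [3, 8, 9], [7]], Q = [[1, 2, 6], [3, 5, 7], [4]].
Insert 5: appended to row 1. P = [[1, 2, 4, 5], [3, 8, 9], [7]], Q = [[1, 2, 6, 8], [3, 5, 7], [4]].
Insert 6: appended to row 1. P = [[1, 2, 4, 5, 6], [3, 8, 9], [7]], Q = [[1, 2, 6, 8, 9], [3, 5, 7], [4]].

So P = [[1, 2, 4, 5, 6], [3, 8, 9], [7]], Q = [[1, 2, 6, 8, 9], [3, 5, 7], [4]].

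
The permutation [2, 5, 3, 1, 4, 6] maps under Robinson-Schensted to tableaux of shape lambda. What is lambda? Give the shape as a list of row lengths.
Row-insert each entry into an empty tableau.

After inserting 2: P = [[2]].
After inserting 5: P = [[2, 5]].
After inserting 3: P = [[2, 3], [5]].
After inserting 1: P = [[1, 3], [2], [5]].
After inserting 4: P = [[1, 3, 4], [2], [5]].
After inserting 6: P = [[1, 3, 4, 6], [2], [5]].

The final insertion tableau P = [[1, 3, 4, 6], [2], [5]] has shape [4, 1, 1].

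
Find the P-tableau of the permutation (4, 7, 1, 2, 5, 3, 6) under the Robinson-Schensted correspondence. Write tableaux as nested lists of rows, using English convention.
P = [[1, 2, 3, 6], [4, 5], [7]]

Insert 4: appended to row 1. P = [[4]].
Insert 7: appended to row 1. P = [[4, 7]].
Insert 1: 1 bumps 4 from row 1; 4 starts row 2. P = [[1, 7], [4]].
Insert 2: 2 bumps 7 from row 1; 7 appends to row 2. P = [[1, 2], [4, 7]].
Insert 5: appended to row 1. P = [[1, 2, 5], [4, 7]].
Insert 3: 3 bumps 5 from row 1; 5 bumps 7 from row 2; 7 starts row 3. P = [[1, 2, 3], [4, 5], [7]].
Insert 6: appended to row 1. P = [[1, 2, 3, 6], [4, 5], [7]].

So P = [[1, 2, 3, 6], [4, 5], [7]].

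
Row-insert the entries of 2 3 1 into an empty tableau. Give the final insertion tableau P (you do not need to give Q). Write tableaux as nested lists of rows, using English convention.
P = [[1, 3], [2]]

Insert 2: appended to row 1. P = [[2]].
Insert 3: appended to row 1. P = [[2, 3]].
Insert 1: 1 bumps 2 from row 1; 2 starts row 2. P = [[1, 3], [2]].

So P = [[1, 3], [2]].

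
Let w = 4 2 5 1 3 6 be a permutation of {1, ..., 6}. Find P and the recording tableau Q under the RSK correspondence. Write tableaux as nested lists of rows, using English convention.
Insert each entry of the permutation into P by Schensted row insertion, recording in Q the position of each new cell.

Insert 4: appended to row 1. P = [[4]].
Insert 2: 2 bumps 4 from row 1; 4 starts row 2. P = [[2], [4]].
Insert 5: appended to row 1. P = [[2, 5], [4]].
Insert 1: 1 bumps 2 from row 1; 2 bumps 4 from row 2; 4 starts row 3. P = [[1, 5], [2], [4]].
Insert 3: 3 bumps 5 from row 1; 5 appends to row 2. P = [[1, 3], [2, 5], [4]].
Insert 6: appended to row 1. P = [[1, 3, 6], [2, 5], [4]].

So P = [[1, 3, 6], [2, 5], [4]], Q = [[1, 3, 6], [2, 5], [4]].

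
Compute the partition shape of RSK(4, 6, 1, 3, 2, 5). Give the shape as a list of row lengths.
[3, 2, 1]

Row-insert each entry into an empty tableau.

After inserting 4: P = [[4]].
After inserting 6: P = [[4, 6]].
After inserting 1: P = [[1, 6], [4]].
After inserting 3: P = [[1, 3], [4, 6]].
After inserting 2: P = [[1, 2], [3, 6], [4]].
After inserting 5: P = [[1, 2, 5], [3, 6], [4]].

The final insertion tableau P = [[1, 2, 5], [3, 6], [4]] has shape [3, 2, 1].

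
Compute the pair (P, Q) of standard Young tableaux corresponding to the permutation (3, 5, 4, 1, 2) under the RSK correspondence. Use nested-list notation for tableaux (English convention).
Insert each entry of the permutation into P by Schensted row insertion, recording in Q the position of each new cell.

Insert 3: appended to row 1. P = [[3]].
Insert 5: appended to row 1. P = [[3, 5]].
Insert 4: 4 bumps 5 from row 1; 5 starts row 2. P = [[3, 4], [5]].
Insert 1: 1 bumps 3 from row 1; 3 bumps 5 from row 2; 5 starts row 3. P = [[1, 4], [3], [5]].
Insert 2: 2 bumps 4 from row 1; 4 appends to row 2. P = [[1, 2], [3, 4], [5]].

So P = [[1, 2], [3, 4], [5]], Q = [[1, 2], [3, 5], [4]].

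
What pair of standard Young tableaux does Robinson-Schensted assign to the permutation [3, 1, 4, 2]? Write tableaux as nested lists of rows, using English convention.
Insert each entry of the permutation into P by Schensted row insertion, recording in Q the position of each new cell.

Insert 3: appended to row 1. P = [[3]].
Insert 1: 1 bumps 3 from row 1; 3 starts row 2. P = [[1], [3]].
Insert 4: appended to row 1. P = [[1, 4], [3]].
Insert 2: 2 bumps 4 from row 1; 4 appends to row 2. P = [[1, 2], [3, 4]].

So P = [[1, 2], [3, 4]], Q = [[1, 3], [2, 4]].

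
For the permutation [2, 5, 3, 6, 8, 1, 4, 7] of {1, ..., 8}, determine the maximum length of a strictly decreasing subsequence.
3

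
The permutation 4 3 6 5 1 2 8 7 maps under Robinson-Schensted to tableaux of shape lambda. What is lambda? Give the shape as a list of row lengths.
[3, 3, 2]

Row-insert each entry into an empty tableau.

After inserting 4: P = [[4]].
After inserting 3: P = [[3], [4]].
After inserting 6: P = [[3, 6], [4]].
After inserting 5: P = [[3, 5], [4, 6]].
After inserting 1: P = [[1, 5], [3, 6], [4]].
After inserting 2: P = [[1, 2], [3, 5], [4, 6]].
After inserting 8: P = [[1, 2, 8], [3, 5], [4, 6]].
After inserting 7: P = [[1, 2, 7], [3, 5, 8], [4, 6]].

The final insertion tableau P = [[1, 2, 7], [3, 5, 8], [4, 6]] has shape [3, 3, 2].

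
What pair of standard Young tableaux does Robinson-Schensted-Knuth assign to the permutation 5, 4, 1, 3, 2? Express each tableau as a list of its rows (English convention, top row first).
P = [[1, 2], [3], [4], [5]], Q = [[1, 4], [2], [3], [5]]

Insert each entry of the permutation into P by Schensted row insertion, recording in Q the position of each new cell.

Insert 5: appended to row 1. P = [[5]].
Insert 4: 4 bumps 5 from row 1; 5 starts row 2. P = [[4], [5]].
Insert 1: 1 bumps 4 from row 1; 4 bumps 5 from row 2; 5 starts row 3. P = [[1], [4], [5]].
Insert 3: appended to row 1. P = [[1, 3], [4], [5]].
Insert 2: 2 bumps 3 from row 1; 3 bumps 4 from row 2; 4 bumps 5 from row 3; 5 starts row 4. P = [[1, 2], [3], [4], [5]].

So P = [[1, 2], [3], [4], [5]], Q = [[1, 4], [2], [3], [5]].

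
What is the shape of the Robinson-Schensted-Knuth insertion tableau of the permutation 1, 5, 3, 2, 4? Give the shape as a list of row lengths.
Row-insert each entry into an empty tableau.

After inserting 1: P = [[1]].
After inserting 5: P = [[1, 5]].
After inserting 3: P = [[1, 3], [5]].
After inserting 2: P = [[1, 2], [3], [5]].
After inserting 4: P = [[1, 2, 4], [3], [5]].

The final insertion tableau P = [[1, 2, 4], [3], [5]] has shape [3, 1, 1].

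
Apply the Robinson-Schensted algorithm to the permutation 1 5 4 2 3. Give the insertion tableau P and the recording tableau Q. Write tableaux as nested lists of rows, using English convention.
P = [[1, 2, 3], [4], [5]], Q = [[1, 2, 5], [3], [4]]

Insert each entry of the permutation into P by Schensted row insertion, recording in Q the position of each new cell.

Insert 1: appended to row 1. P = [[1]].
Insert 5: appended to row 1. P = [[1, 5]].
Insert 4: 4 bumps 5 from row 1; 5 starts row 2. P = [[1, 4], [5]].
Insert 2: 2 bumps 4 from row 1; 4 bumps 5 from row 2; 5 starts row 3. P = [[1, 2], [4], [5]].
Insert 3: appended to row 1. P = [[1, 2, 3], [4], [5]].

So P = [[1, 2, 3], [4], [5]], Q = [[1, 2, 5], [3], [4]].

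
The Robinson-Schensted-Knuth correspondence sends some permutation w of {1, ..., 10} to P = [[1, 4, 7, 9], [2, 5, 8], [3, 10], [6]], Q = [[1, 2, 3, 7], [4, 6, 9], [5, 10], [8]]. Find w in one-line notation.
3 6 8 5 2 4 10 1 9 7

Reverse the RSK construction: for i from n down to 1, find the cell of Q containing i, remove the entry at that cell from P, and reverse-bump it up through P; the value ejected from row 1 is w(i).

Step i=10: Q has 10 at row 3, column 2; remove 10 from row 3 of P and reverse-bump: 10 enters row 2 and ejects 8; 8 enters row 1 and ejects 7. So w(10) = 7. P is now [[1, 4, 8, 9], [2, 5, 10], [3], [6]].
Step i=9: Q has 9 at row 2, column 3; remove 10 from row 2 of P and reverse-bump: 10 enters row 1 and ejects 9. So w(9) = 9. P is now [[1, 4, 8, 10], [2, 5], [3], [6]].
Step i=8: Q has 8 at row 4, column 1; remove 6 from row 4 of P and reverse-bump: 6 enters row 3 and ejects 3; 3 enters row 2 and ejects 2; 2 enters row 1 and ejects 1. So w(8) = 1. P is now [[2, 4, 8, 10], [3, 5], [6]].
Step i=7: Q has 7 at row 1, column 4; remove that cell from P, ejecting 10. So w(7) = 10. P is now [[2, 4, 8], [3, 5], [6]].
Step i=6: Q has 6 at row 2, column 2; remove 5 from row 2 of P and reverse-bump: 5 enters row 1 and ejects 4. So w(6) = 4. P is now [[2, 5, 8], [3], [6]].
Step i=5: Q has 5 at row 3, column 1; remove 6 from row 3 of P and reverse-bump: 6 enters row 2 and ejects 3; 3 enters row 1 and ejects 2. So w(5) = 2. P is now [[3, 5, 8], [6]].
Step i=4: Q has 4 at row 2, column 1; remove 6 from row 2 of P and reverse-bump: 6 enters row 1 and ejects 5. So w(4) = 5. P is now [[3, 6, 8]].
Step i=3: Q has 3 at row 1, column 3; remove that cell from P, ejecting 8. So w(3) = 8. P is now [[3, 6]].
Step i=2: Q has 2 at row 1, column 2; remove that cell from P, ejecting 6. So w(2) = 6. P is now [[3]].
Step i=1: Q has 1 at row 1, column 1; remove that cell from P, ejecting 3. So w(1) = 3. P is now [].

So w = 3 6 8 5 2 4 10 1 9 7.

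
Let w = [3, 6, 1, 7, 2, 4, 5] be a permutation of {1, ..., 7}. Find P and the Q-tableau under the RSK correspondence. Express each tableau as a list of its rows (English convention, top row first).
Insert each entry of the permutation into P by Schensted row insertion, recording in Q the position of each new cell.

Insert 3: appended to row 1. P = [[3]], Q = [[1]].
Insert 6: appended to row 1. P = [[3, 6]], Q = [[1, 2]].
Insert 1: 1 bumps 3 from row 1; 3 starts row 2. P = [[1, 6], [3]], Q = [[1, 2], [3]].
Insert 7: appended to row 1. P = [[1, 6, 7], [3]], Q = [[1, 2, 4], [3]].
Insert 2: 2 bumps 6 from row 1; 6 appends to row 2. P = [[1, 2, 7], [3, 6]], Q = [[1, 2, 4], [3, 5]].
Insert 4: 4 bumps 7 from row 1; 7 appends to row 2. P = [[1, 2, 4], [3, 6, 7]], Q = [[1, 2, 4], [3, 5, 6]].
Insert 5: appended to row 1. P = [[1, 2, 4, 5], [3, 6, 7]], Q = [[1, 2, 4, 7], [3, 5, 6]].

So P = [[1, 2, 4, 5], [3, 6, 7]], Q = [[1, 2, 4, 7], [3, 5, 6]].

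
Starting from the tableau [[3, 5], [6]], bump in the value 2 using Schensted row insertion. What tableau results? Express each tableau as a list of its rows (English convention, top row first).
In row 1, 2 replaces 3 (the leftmost entry greater than 2); 3 is bumped to row 2. In row 2, 3 replaces 6 (the leftmost entry greater than 3); 6 is bumped to row 3. 6 starts a new row 3. The new tableau is [[2, 5], [3], [6]].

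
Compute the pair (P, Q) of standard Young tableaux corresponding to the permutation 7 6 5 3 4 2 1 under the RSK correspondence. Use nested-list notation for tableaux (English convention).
Insert each entry of the permutation into P by Schensted row insertion, recording in Q the position of each new cell.

Insert 7: appended to row 1. P = [[7]].
Insert 6: 6 bumps 7 from row 1; 7 starts row 2. P = [[6], [7]].
Insert 5: 5 bumps 6 from row 1; 6 bumps 7 from row 2; 7 starts row 3. P = [[5], [6], [7]].
Insert 3: 3 bumps 5 from row 1; 5 bumps 6 from row 2; 6 bumps 7 from row 3; 7 starts row 4. P = [[3], [5], [6], [7]].
Insert 4: appended to row 1. P = [[3, 4], [5], [6], [7]].
Insert 2: 2 bumps 3 from row 1; 3 bumps 5 from row 2; 5 bumps 6 from row 3; 6 bumps 7 from row 4; 7 starts row 5. P = [[2, 4], [3], [5], [6], [7]].
Insert 1: 1 bumps 2 from row 1; 2 bumps 3 from row 2; 3 bumps 5 from row 3; 5 bumps 6 from row 4; 6 bumps 7 from row 5; 7 starts row 6. P = [[1, 4], [2], [3], [5], [6], [7]].

So P = [[1, 4], [2], [3], [5], [6], [7]], Q = [[1, 5], [2], [3], [4], [6], [7]].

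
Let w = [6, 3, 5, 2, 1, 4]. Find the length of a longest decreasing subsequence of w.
4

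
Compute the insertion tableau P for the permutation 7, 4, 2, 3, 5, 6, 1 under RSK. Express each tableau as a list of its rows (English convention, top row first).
Insert 7: appended to row 1. P = [[7]].
Insert 4: 4 bumps 7 from row 1; 7 starts row 2. P = [[4], [7]].
Insert 2: 2 bumps 4 from row 1; 4 bumps 7 from row 2; 7 starts row 3. P = [[2], [4], [7]].
Insert 3: appended to row 1. P = [[2, 3], [4], [7]].
Insert 5: appended to row 1. P = [[2, 3, 5], [4], [7]].
Insert 6: appended to row 1. P = [[2, 3, 5, 6], [4], [7]].
Insert 1: 1 bumps 2 from row 1; 2 bumps 4 from row 2; 4 bumps 7 from row 3; 7 starts row 4. P = [[1, 3, 5, 6], [2], [4], [7]].

So P = [[1, 3, 5, 6], [2], [4], [7]].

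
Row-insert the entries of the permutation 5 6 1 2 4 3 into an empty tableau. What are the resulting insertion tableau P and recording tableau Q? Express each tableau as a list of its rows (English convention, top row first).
P = [[1, 2, 3], [4, 6], [5]], Q = [[1, 2, 5], [3, 4], [6]]

Insert each entry of the permutation into P by Schensted row insertion, recording in Q the position of each new cell.

Insert 5: appended to row 1. P = [[5]].
Insert 6: appended to row 1. P = [[5, 6]].
Insert 1: 1 bumps 5 from row 1; 5 starts row 2. P = [[1, 6], [5]].
Insert 2: 2 bumps 6 from row 1; 6 appends to row 2. P = [[1, 2], [5, 6]].
Insert 4: appended to row 1. P = [[1, 2, 4], [5, 6]].
Insert 3: 3 bumps 4 from row 1; 4 bumps 5 from row 2; 5 starts row 3. P = [[1, 2, 3], [4, 6], [5]].

So P = [[1, 2, 3], [4, 6], [5]], Q = [[1, 2, 5], [3, 4], [6]].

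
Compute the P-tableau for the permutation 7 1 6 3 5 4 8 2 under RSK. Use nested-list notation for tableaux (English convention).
Insert 7: appended to row 1. P = [[7]].
Insert 1: 1 bumps 7 from row 1; 7 starts row 2. P = [[1], [7]].
Insert 6: appended to row 1. P = [[1, 6], [7]].
Insert 3: 3 bumps 6 from row 1; 6 bumps 7 from row 2; 7 starts row 3. P = [[1, 3], [6], [7]].
Insert 5: appended to row 1. P = [[1, 3, 5], [6], [7]].
Insert 4: 4 bumps 5 from row 1; 5 bumps 6 from row 2; 6 bumps 7 from row 3; 7 starts row 4. P = [[1, 3, 4], [5], [6], [7]].
Insert 8: appended to row 1. P = [[1, 3, 4, 8], [5], [6], [7]].
Insert 2: 2 bumps 3 from row 1; 3 bumps 5 from row 2; 5 bumps 6 from row 3; 6 bumps 7 from row 4; 7 starts row 5. P = [[1, 2, 4, 8], [3], [5], [6], [7]].

So P = [[1, 2, 4, 8], [3], [5], [6], [7]].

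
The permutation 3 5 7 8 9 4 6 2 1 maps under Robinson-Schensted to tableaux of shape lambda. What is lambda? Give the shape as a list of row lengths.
[5, 2, 1, 1]

Row-insert each entry into an empty tableau.

After inserting 3: P = [[3]].
After inserting 5: P = [[3, 5]].
After inserting 7: P = [[3, 5, 7]].
After inserting 8: P = [[3, 5, 7, 8]].
After inserting 9: P = [[3, 5, 7, 8, 9]].
After inserting 4: P = [[3, 4, 7, 8, 9], [5]].
After inserting 6: P = [[3, 4, 6, 8, 9], [5, 7]].
After inserting 2: P = [[2, 4, 6, 8, 9], [3, 7], [5]].
After inserting 1: P = [[1, 4, 6, 8, 9], [2, 7], [3], [5]].

The final insertion tableau P = [[1, 4, 6, 8, 9], [2, 7], [3], [5]] has shape [5, 2, 1, 1].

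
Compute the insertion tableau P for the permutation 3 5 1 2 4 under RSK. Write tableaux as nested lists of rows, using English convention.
Insert 3: appended to row 1. P = [[3]].
Insert 5: appended to row 1. P = [[3, 5]].
Insert 1: 1 bumps 3 from row 1; 3 starts row 2. P = [[1, 5], [3]].
Insert 2: 2 bumps 5 from row 1; 5 appends to row 2. P = [[1, 2], [3, 5]].
Insert 4: appended to row 1. P = [[1, 2, 4], [3, 5]].

So P = [[1, 2, 4], [3, 5]].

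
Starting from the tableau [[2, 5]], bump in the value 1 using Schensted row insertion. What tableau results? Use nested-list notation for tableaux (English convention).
In row 1, 1 replaces 2 (the leftmost entry greater than 1); 2 is bumped to row 2. 2 starts a new row 2. The new tableau is [[1, 5], [2]].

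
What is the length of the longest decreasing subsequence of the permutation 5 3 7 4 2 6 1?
4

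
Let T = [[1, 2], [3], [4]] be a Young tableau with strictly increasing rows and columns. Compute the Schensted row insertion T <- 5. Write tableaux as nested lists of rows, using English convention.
[[1, 2, 5], [3], [4]]

5 is larger than every entry of row 1, so it is appended to row 1. The new tableau is [[1, 2, 5], [3], [4]].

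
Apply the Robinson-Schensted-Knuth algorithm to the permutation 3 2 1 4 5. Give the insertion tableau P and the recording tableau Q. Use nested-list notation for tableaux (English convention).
P = [[1, 4, 5], [2], [3]], Q = [[1, 4, 5], [2], [3]]

Insert each entry of the permutation into P by Schensted row insertion, recording in Q the position of each new cell.

Insert 3: appended to row 1. P = [[3]].
Insert 2: 2 bumps 3 from row 1; 3 starts row 2. P = [[2], [3]].
Insert 1: 1 bumps 2 from row 1; 2 bumps 3 from row 2; 3 starts row 3. P = [[1], [2], [3]].
Insert 4: appended to row 1. P = [[1, 4], [2], [3]].
Insert 5: appended to row 1. P = [[1, 4, 5], [2], [3]].

So P = [[1, 4, 5], [2], [3]], Q = [[1, 4, 5], [2], [3]].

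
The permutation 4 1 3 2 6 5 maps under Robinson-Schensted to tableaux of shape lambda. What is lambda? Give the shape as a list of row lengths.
Row-insert each entry into an empty tableau.

After inserting 4: P = [[4]].
After inserting 1: P = [[1], [4]].
After inserting 3: P = [[1, 3], [4]].
After inserting 2: P = [[1, 2], [3], [4]].
After inserting 6: P = [[1, 2, 6], [3], [4]].
After inserting 5: P = [[1, 2, 5], [3, 6], [4]].

The final insertion tableau P = [[1, 2, 5], [3, 6], [4]] has shape [3, 2, 1].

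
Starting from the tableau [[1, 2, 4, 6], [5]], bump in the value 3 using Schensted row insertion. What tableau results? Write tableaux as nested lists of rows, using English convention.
[[1, 2, 3, 6], [4], [5]]

In row 1, 3 replaces 4 (the leftmost entry greater than 3); 4 is bumped to row 2. In row 2, 4 replaces 5 (the leftmost entry greater than 4); 5 is bumped to row 3. 5 starts a new row 3. The new tableau is [[1, 2, 3, 6], [4], [5]].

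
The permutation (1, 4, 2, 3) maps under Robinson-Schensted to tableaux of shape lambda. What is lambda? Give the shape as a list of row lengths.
[3, 1]

RSK row insertion gives P = [[1, 2, 3], [4]], which has shape [3, 1].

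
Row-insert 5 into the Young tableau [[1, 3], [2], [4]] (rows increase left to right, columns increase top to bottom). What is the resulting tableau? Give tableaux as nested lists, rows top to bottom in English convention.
5 is larger than every entry of row 1, so it is appended to row 1. The new tableau is [[1, 3, 5], [2], [4]].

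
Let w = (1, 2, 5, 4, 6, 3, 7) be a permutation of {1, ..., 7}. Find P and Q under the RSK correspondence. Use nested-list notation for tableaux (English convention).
P = [[1, 2, 3, 6, 7], [4], [5]], Q = [[1, 2, 3, 5, 7], [4], [6]]

Insert each entry of the permutation into P by Schensted row insertion, recording in Q the position of each new cell.

Insert 1: appended to row 1. P = [[1]], Q = [[1]].
Insert 2: appended to row 1. P = [[1, 2]], Q = [[1, 2]].
Insert 5: appended to row 1. P = [[1, 2, 5]], Q = [[1, 2, 3]].
Insert 4: 4 bumps 5 from row 1; 5 starts row 2. P = [[1, 2, 4], [5]], Q = [[1, 2, 3], [4]].
Insert 6: appended to row 1. P = [[1, 2, 4, 6], [5]], Q = [[1, 2, 3, 5], [4]].
Insert 3: 3 bumps 4 from row 1; 4 bumps 5 from row 2; 5 starts row 3. P = [[1, 2, 3, 6], [4], [5]], Q = [[1, 2, 3, 5], [4], [6]].
Insert 7: appended to row 1. P = [[1, 2, 3, 6, 7], [4], [5]], Q = [[1, 2, 3, 5, 7], [4], [6]].

So P = [[1, 2, 3, 6, 7], [4], [5]], Q = [[1, 2, 3, 5, 7], [4], [6]].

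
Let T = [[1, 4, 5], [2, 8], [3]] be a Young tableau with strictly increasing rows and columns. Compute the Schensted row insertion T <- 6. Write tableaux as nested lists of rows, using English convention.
[[1, 4, 5, 6], [2, 8], [3]]

6 is larger than every entry of row 1, so it is appended to row 1. The new tableau is [[1, 4, 5, 6], [2, 8], [3]].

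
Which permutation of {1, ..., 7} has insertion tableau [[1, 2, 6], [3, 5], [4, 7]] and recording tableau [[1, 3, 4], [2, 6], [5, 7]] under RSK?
Reverse RSK: for i = n, n-1, ..., 1, locate i in Q, remove the corresponding corner cell from P, and reverse-bump its entry up through P; the value ejected from row 1 is w(i).

So w = 4 3 5 7 1 6 2.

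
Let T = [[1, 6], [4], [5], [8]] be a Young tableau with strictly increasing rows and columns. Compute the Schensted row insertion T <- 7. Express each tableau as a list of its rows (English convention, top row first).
[[1, 6, 7], [4], [5], [8]]

7 is larger than every entry of row 1, so it is appended to row 1. The new tableau is [[1, 6, 7], [4], [5], [8]].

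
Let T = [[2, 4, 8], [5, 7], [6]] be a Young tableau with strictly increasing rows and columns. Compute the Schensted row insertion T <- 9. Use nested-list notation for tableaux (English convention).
[[2, 4, 8, 9], [5, 7], [6]]

9 is larger than every entry of row 1, so it is appended to row 1. The new tableau is [[2, 4, 8, 9], [5, 7], [6]].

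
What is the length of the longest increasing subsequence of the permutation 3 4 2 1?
2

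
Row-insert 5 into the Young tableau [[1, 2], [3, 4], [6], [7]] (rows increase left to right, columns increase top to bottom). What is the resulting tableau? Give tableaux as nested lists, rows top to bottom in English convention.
[[1, 2, 5], [3, 4], [6], [7]]

5 is larger than every entry of row 1, so it is appended to row 1. The new tableau is [[1, 2, 5], [3, 4], [6], [7]].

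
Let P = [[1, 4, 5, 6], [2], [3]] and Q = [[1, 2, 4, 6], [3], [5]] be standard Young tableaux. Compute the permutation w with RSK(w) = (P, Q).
Reverse the RSK construction: for i from n down to 1, find the cell of Q containing i, remove the entry at that cell from P, and reverse-bump it up through P; the value ejected from row 1 is w(i).

Step i=6: Q has 6 at row 1, column 4; remove that cell from P, ejecting 6. So w(6) = 6. P is now [[1, 4, 5], [2], [3]].
Step i=5: Q has 5 at row 3, column 1; remove 3 from row 3 of P and reverse-bump: 3 enters row 2 and ejects 2; 2 enters row 1 and ejects 1. So w(5) = 1. P is now [[2, 4, 5], [3]].
Step i=4: Q has 4 at row 1, column 3; remove that cell from P, ejecting 5. So w(4) = 5. P is now [[2, 4], [3]].
Step i=3: Q has 3 at row 2, column 1; remove 3 from row 2 of P and reverse-bump: 3 enters row 1 and ejects 2. So w(3) = 2. P is now [[3, 4]].
Step i=2: Q has 2 at row 1, column 2; remove that cell from P, ejecting 4. So w(2) = 4. P is now [[3]].
Step i=1: Q has 1 at row 1, column 1; remove that cell from P, ejecting 3. So w(1) = 3. P is now [].

So w = 3 4 2 5 1 6.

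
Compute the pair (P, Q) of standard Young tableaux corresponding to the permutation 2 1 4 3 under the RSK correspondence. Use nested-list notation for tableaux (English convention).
P = [[1, 3], [2, 4]], Q = [[1, 3], [2, 4]]

Insert each entry of the permutation into P by Schensted row insertion, recording in Q the position of each new cell.

Insert 2: appended to row 1. P = [[2]].
Insert 1: 1 bumps 2 from row 1; 2 starts row 2. P = [[1], [2]].
Insert 4: appended to row 1. P = [[1, 4], [2]].
Insert 3: 3 bumps 4 from row 1; 4 appends to row 2. P = [[1, 3], [2, 4]].

So P = [[1, 3], [2, 4]], Q = [[1, 3], [2, 4]].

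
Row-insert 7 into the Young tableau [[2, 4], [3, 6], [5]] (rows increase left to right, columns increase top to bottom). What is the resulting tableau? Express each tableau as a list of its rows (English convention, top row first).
7 is larger than every entry of row 1, so it is appended to row 1. The new tableau is [[2, 4, 7], [3, 6], [5]].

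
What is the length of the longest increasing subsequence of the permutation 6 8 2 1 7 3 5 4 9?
4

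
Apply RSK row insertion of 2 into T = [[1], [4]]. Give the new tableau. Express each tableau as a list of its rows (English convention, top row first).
[[1, 2], [4]]

2 is larger than every entry of row 1, so it is appended to row 1. The new tableau is [[1, 2], [4]].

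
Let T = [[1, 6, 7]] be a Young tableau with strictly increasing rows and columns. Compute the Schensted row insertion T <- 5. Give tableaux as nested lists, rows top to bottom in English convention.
[[1, 5, 7], [6]]

In row 1, 5 replaces 6 (the leftmost entry greater than 5); 6 is bumped to row 2. 6 starts a new row 2. The new tableau is [[1, 5, 7], [6]].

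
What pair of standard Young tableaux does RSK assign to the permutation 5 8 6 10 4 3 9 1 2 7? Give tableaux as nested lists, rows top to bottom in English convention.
Insert each entry of the permutation into P by Schensted row insertion, recording in Q the position of each new cell.

Insert 5: appended to row 1. P = [[5]], Q = [[1]].
Insert 8: appended to row 1. P = [[5, 8]], Q = [[1, 2]].
Insert 6: 6 bumps 8 from row 1; 8 starts row 2. P = [[5, 6], [8]], Q = [[1, 2], [3]].
Insert 10: appended to row 1. P = [[5, 6, 10], [8]], Q = [[1, 2, 4], [3]].
Insert 4: 4 bumps 5 from row 1; 5 bumps 8 from row 2; 8 starts row 3. P = [[4, 6, 10], [5], [8]], Q = [[1, 2, 4], [3], [5]].
Insert 3: 3 bumps 4 from row 1; 4 bumps 5 from row 2; 5 bumps 8 from row 3; 8 starts row 4. P = [[3, 6, 10], [4], [5], [8]], Q = [[1, 2, 4], [3], [5], [6]].
Insert 9: 9 bumps 10 from row 1; 10 appends to row 2. P = [[3, 6, 9], [4, 10], [5], [8]], Q = [[1, 2, 4], [3, 7], [5], [6]].
Insert 1: 1 bumps 3 from row 1; 3 bumps 4 from row 2; 4 bumps 5 from row 3; 5 bumps 8 from row 4; 8 starts row 5. P = [[1, 6, 9], [3, 10], [4], [5], [8]], Q = [[1, 2, 4], [3, 7], [5], [6], [8]].
Insert 2: 2 bumps 6 from row 1; 6 bumps 10 from row 2; 10 appends to row 3. P = [[1, 2, 9], [3, 6], [4, 10], [5], [8]], Q = [[1, 2, 4], [3, 7], [5, 9], [6], [8]].
Insert 7: 7 bumps 9 from row 1; 9 appends to row 2. P = [[1, 2, 7], [3, 6, 9], [4, 10], [5], [8]], Q = [[1, 2, 4], [3, 7, 10], [5, 9], [6], [8]].

So P = [[1, 2, 7], [3, 6, 9], [4, 10], [5], [8]], Q = [[1, 2, 4], [3, 7, 10], [5, 9], [6], [8]].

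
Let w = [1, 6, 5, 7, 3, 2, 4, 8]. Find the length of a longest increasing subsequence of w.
4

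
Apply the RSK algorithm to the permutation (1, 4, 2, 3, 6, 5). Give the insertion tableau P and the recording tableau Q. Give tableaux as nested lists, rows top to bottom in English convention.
P = [[1, 2, 3, 5], [4, 6]], Q = [[1, 2, 4, 5], [3, 6]]

Insert each entry of the permutation into P by Schensted row insertion, recording in Q the position of each new cell.

Insert 1: appended to row 1. P = [[1]].
Insert 4: appended to row 1. P = [[1, 4]].
Insert 2: 2 bumps 4 from row 1; 4 starts row 2. P = [[1, 2], [4]].
Insert 3: appended to row 1. P = [[1, 2, 3], [4]].
Insert 6: appended to row 1. P = [[1, 2, 3, 6], [4]].
Insert 5: 5 bumps 6 from row 1; 6 appends to row 2. P = [[1, 2, 3, 5], [4, 6]].

So P = [[1, 2, 3, 5], [4, 6]], Q = [[1, 2, 4, 5], [3, 6]].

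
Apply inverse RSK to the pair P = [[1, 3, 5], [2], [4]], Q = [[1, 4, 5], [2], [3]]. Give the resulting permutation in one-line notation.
Reverse the RSK construction: for i from n down to 1, find the cell of Q containing i, remove the entry at that cell from P, and reverse-bump it up through P; the value ejected from row 1 is w(i).

Step i=5: Q has 5 at row 1, column 3; remove that cell from P, ejecting 5. So w(5) = 5. P is now [[1, 3], [2], [4]].
Step i=4: Q has 4 at row 1, column 2; remove that cell from P, ejecting 3. So w(4) = 3. P is now [[1], [2], [4]].
Step i=3: Q has 3 at row 3, column 1; remove 4 from row 3 of P and reverse-bump: 4 enters row 2 and ejects 2; 2 enters row 1 and ejects 1. So w(3) = 1. P is now [[2], [4]].
Step i=2: Q has 2 at row 2, column 1; remove 4 from row 2 of P and reverse-bump: 4 enters row 1 and ejects 2. So w(2) = 2. P is now [[4]].
Step i=1: Q has 1 at row 1, column 1; remove that cell from P, ejecting 4. So w(1) = 4. P is now [].

So w = 4 2 1 3 5.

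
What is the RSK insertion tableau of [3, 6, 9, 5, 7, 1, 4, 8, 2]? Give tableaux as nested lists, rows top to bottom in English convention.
P = [[1, 2, 7, 8], [3, 4], [5, 9], [6]]

After inserting 3: P = [[3]].
After inserting 6: P = [[3, 6]].
After inserting 9: P = [[3, 6, 9]].
After inserting 5: P = [[3, 5, 9], [6]].
After inserting 7: P = [[3, 5, 7], [6, 9]].
After inserting 1: P = [[1, 5, 7], [3, 9], [6]].
After inserting 4: P = [[1, 4, 7], [3, 5], [6, 9]].
After inserting 8: P = [[1, 4, 7, 8], [3, 5], [6, 9]].
After inserting 2: P = [[1, 2, 7, 8], [3, 4], [5, 9], [6]].

So P = [[1, 2, 7, 8], [3, 4], [5, 9], [6]].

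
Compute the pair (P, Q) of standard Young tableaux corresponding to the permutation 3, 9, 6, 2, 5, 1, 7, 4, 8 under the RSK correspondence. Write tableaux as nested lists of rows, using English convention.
Insert each entry of the permutation into P by Schensted row insertion, recording in Q the position of each new cell.

Insert 3: appended to row 1. P = [[3]].
Insert 9: appended to row 1. P = [[3, 9]].
Insert 6: 6 bumps 9 from row 1; 9 starts row 2. P = [[3, 6], [9]].
Insert 2: 2 bumps 3 from row 1; 3 bumps 9 from row 2; 9 starts row 3. P = [[2, 6], [3], [9]].
Insert 5: 5 bumps 6 from row 1; 6 appends to row 2. P = [[2, 5], [3, 6], [9]].
Insert 1: 1 bumps 2 from row 1; 2 bumps 3 from row 2; 3 bumps 9 from row 3; 9 starts row 4. P = [[1, 5], [2, 6], [3], [9]].
Insert 7: appended to row 1. P = [[1, 5, 7], [2, 6], [3], [9]].
Insert 4: 4 bumps 5 from row 1; 5 bumps 6 from row 2; 6 appends to row 3. P = [[1, 4, 7], [2, 5], [3, 6], [9]].
Insert 8: appended to row 1. P = [[1, 4, 7, 8], [2, 5], [3, 6], [9]].

So P = [[1, 4, 7, 8], [2, 5], [3, 6], [9]], Q = [[1, 2, 7, 9], [3, 5], [4, 8], [6]].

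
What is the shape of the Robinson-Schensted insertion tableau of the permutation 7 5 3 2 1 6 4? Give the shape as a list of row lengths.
[2, 2, 1, 1, 1]

Row-insert each entry into an empty tableau.

After inserting 7: P = [[7]].
After inserting 5: P = [[5], [7]].
After inserting 3: P = [[3], [5], [7]].
After inserting 2: P = [[2], [3], [5], [7]].
After inserting 1: P = [[1], [2], [3], [5], [7]].
After inserting 6: P = [[1, 6], [2], [3], [5], [7]].
After inserting 4: P = [[1, 4], [2, 6], [3], [5], [7]].

The final insertion tableau P = [[1, 4], [2, 6], [3], [5], [7]] has shape [2, 2, 1, 1, 1].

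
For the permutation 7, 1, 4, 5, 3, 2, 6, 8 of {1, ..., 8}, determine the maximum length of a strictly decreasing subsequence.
4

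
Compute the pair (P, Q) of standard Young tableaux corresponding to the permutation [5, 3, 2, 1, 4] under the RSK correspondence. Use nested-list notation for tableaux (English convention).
Insert each entry of the permutation into P by Schensted row insertion, recording in Q the position of each new cell.

Insert 5: appended to row 1. P = [[5]].
Insert 3: 3 bumps 5 from row 1; 5 starts row 2. P = [[3], [5]].
Insert 2: 2 bumps 3 from row 1; 3 bumps 5 from row 2; 5 starts row 3. P = [[2], [3], [5]].
Insert 1: 1 bumps 2 from row 1; 2 bumps 3 from row 2; 3 bumps 5 from row 3; 5 starts row 4. P = [[1], [2], [3], [5]].
Insert 4: appended to row 1. P = [[1, 4], [2], [3], [5]].

So P = [[1, 4], [2], [3], [5]], Q = [[1, 5], [2], [3], [4]].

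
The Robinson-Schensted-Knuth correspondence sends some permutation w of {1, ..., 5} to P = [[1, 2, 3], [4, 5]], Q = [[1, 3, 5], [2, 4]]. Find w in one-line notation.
4 1 5 2 3

Reverse the RSK construction: for i from n down to 1, find the cell of Q containing i, remove the entry at that cell from P, and reverse-bump it up through P; the value ejected from row 1 is w(i).

Step i=5: Q has 5 at row 1, column 3; remove that cell from P, ejecting 3. So w(5) = 3. P is now [[1, 2], [4, 5]].
Step i=4: Q has 4 at row 2, column 2; remove 5 from row 2 of P and reverse-bump: 5 enters row 1 and ejects 2. So w(4) = 2. P is now [[1, 5], [4]].
Step i=3: Q has 3 at row 1, column 2; remove that cell from P, ejecting 5. So w(3) = 5. P is now [[1], [4]].
Step i=2: Q has 2 at row 2, column 1; remove 4 from row 2 of P and reverse-bump: 4 enters row 1 and ejects 1. So w(2) = 1. P is now [[4]].
Step i=1: Q has 1 at row 1, column 1; remove that cell from P, ejecting 4. So w(1) = 4. P is now [].

So w = 4 1 5 2 3.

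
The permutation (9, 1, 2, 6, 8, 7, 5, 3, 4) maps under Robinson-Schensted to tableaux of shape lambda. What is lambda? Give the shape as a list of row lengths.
[4, 2, 1, 1, 1]

Row-insert each entry into an empty tableau.

After inserting 9: P = [[9]].
After inserting 1: P = [[1], [9]].
After inserting 2: P = [[1, 2], [9]].
After inserting 6: P = [[1, 2, 6], [9]].
After inserting 8: P = [[1, 2, 6, 8], [9]].
After inserting 7: P = [[1, 2, 6, 7], [8], [9]].
After inserting 5: P = [[1, 2, 5, 7], [6], [8], [9]].
After inserting 3: P = [[1, 2, 3, 7], [5], [6], [8], [9]].
After inserting 4: P = [[1, 2, 3, 4], [5, 7], [6], [8], [9]].

The final insertion tableau P = [[1, 2, 3, 4], [5, 7], [6], [8], [9]] has shape [4, 2, 1, 1, 1].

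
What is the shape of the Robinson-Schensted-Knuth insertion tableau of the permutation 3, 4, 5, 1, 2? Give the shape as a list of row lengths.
[3, 2]

RSK row insertion gives P = [[1, 2, 5], [3, 4]], which has shape [3, 2].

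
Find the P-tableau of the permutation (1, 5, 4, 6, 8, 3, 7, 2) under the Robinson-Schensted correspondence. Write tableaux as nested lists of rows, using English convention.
P = [[1, 2, 6, 7], [3, 8], [4], [5]]

After inserting 1: P = [[1]].
After inserting 5: P = [[1, 5]].
After inserting 4: P = [[1, 4], [5]].
After inserting 6: P = [[1, 4, 6], [5]].
After inserting 8: P = [[1, 4, 6, 8], [5]].
After inserting 3: P = [[1, 3, 6, 8], [4], [5]].
After inserting 7: P = [[1, 3, 6, 7], [4, 8], [5]].
After inserting 2: P = [[1, 2, 6, 7], [3, 8], [4], [5]].

So P = [[1, 2, 6, 7], [3, 8], [4], [5]].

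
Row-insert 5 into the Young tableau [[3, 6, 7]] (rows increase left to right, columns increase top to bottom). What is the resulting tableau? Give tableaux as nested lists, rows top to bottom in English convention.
In row 1, 5 replaces 6 (the leftmost entry greater than 5); 6 is bumped to row 2. 6 starts a new row 2. The new tableau is [[3, 5, 7], [6]].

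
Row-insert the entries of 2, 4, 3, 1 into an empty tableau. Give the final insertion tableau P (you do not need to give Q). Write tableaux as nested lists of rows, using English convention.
P = [[1, 3], [2], [4]]

Insert 2: appended to row 1. P = [[2]].
Insert 4: appended to row 1. P = [[2, 4]].
Insert 3: 3 bumps 4 from row 1; 4 starts row 2. P = [[2, 3], [4]].
Insert 1: 1 bumps 2 from row 1; 2 bumps 4 from row 2; 4 starts row 3. P = [[1, 3], [2], [4]].

So P = [[1, 3], [2], [4]].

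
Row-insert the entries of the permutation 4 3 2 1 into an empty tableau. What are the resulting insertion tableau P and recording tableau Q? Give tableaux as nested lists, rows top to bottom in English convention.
Insert each entry of the permutation into P by Schensted row insertion, recording in Q the position of each new cell.

Insert 4: appended to row 1. P = [[4]].
Insert 3: 3 bumps 4 from row 1; 4 starts row 2. P = [[3], [4]].
Insert 2: 2 bumps 3 from row 1; 3 bumps 4 from row 2; 4 starts row 3. P = [[2], [3], [4]].
Insert 1: 1 bumps 2 from row 1; 2 bumps 3 from row 2; 3 bumps 4 from row 3; 4 starts row 4. P = [[1], [2], [3], [4]].

So P = [[1], [2], [3], [4]], Q = [[1], [2], [3], [4]].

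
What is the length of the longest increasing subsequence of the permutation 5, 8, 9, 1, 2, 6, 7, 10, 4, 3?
5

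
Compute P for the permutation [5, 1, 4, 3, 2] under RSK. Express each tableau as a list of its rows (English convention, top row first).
Insert 5: appended to row 1. P = [[5]].
Insert 1: 1 bumps 5 from row 1; 5 starts row 2. P = [[1], [5]].
Insert 4: appended to row 1. P = [[1, 4], [5]].
Insert 3: 3 bumps 4 from row 1; 4 bumps 5 from row 2; 5 starts row 3. P = [[1, 3], [4], [5]].
Insert 2: 2 bumps 3 from row 1; 3 bumps 4 from row 2; 4 bumps 5 from row 3; 5 starts row 4. P = [[1, 2], [3], [4], [5]].

So P = [[1, 2], [3], [4], [5]].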